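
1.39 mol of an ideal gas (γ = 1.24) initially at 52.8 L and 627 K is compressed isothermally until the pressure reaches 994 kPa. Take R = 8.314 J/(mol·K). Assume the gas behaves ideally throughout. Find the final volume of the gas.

7.29 L

P₁ = nRT₁/V₁ = 1.39×8.314×627/52.8 = 137 kPa.
Isothermal: T stays 627 K; PV = const ⇒ V₂ = 7.29 L, P₂ = 994 kPa.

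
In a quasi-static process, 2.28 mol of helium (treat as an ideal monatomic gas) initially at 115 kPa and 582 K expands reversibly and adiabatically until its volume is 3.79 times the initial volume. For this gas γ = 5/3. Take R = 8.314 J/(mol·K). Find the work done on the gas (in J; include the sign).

-9740 J

V₁ = nRT₁/P₁ = 2.28×8.314×582/115 = 95.9 L.
Adiabatic: TV^(γ−1) = const ⇒ T₂ = 582×(0.264)^0.667 = 239 K; PV^γ = const ⇒ P₂ = 12.5 kPa.
ΔU = nCvΔT = 2.28×12.5×(239−582) = -9740 J.
Q = 0 for an adiabatic process, so W = −ΔU = 9740 J.
Work done on the gas = −W_by = -9740 J.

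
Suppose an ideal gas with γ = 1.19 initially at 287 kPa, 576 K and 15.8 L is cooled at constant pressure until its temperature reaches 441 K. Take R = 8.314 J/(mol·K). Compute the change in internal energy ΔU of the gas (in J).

n = P₁V₁/(RT₁) = 287×15.8/(8.314×576) = 0.947 mol.
Isobaric: P stays 287 kPa; V/T = const ⇒ T₂ = 441 K, V₂ = 12.1 L.
For an ideal gas ΔU = nCvΔT with Cv = R/(γ−1) = 43.8 J/(mol·K).
ΔU = 0.947×43.8×(441−576) = -5590 J.

-5590 J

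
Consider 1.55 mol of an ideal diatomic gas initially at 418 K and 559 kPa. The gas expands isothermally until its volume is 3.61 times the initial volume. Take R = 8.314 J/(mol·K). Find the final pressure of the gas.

155 kPa

V₁ = nRT₁/P₁ = 1.55×8.314×418/559 = 9.64 L.
Isothermal: T stays 418 K; PV = const ⇒ V₂ = 34.8 L, P₂ = 155 kPa.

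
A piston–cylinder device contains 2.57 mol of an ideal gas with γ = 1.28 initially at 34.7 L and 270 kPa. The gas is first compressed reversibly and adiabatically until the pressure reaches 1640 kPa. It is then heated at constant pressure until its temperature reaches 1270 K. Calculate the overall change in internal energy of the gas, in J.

63500 J

T₁ = P₁V₁/(nR) = 270×34.7/(2.57×8.314) = 438 K.
Step 1 — Adiabatic: T₂/T₁ = (P₂/P₁)^((γ−1)/γ) ⇒ T₂ = 438×(6.07)^0.219 = 651 K; V₂ = 8.48 L.
ΔU = nCvΔT = 2.57×29.7×(651−438) = 16200 J.
Q = 0 for an adiabatic process, so W = −ΔU = -16200 J.
State after step 1: P = 1640 kPa, V = 8.48 L, T = 651 K.
Step 2 — Isobaric: P stays 1640 kPa; V/T = const ⇒ T₂ = 1270 K, V₂ = 16.5 L.
W = PΔV = 1640×(16.5−8.48) kPa·L = 13200 J.
ΔU = nCvΔT = 2.57×29.7×(1270−651) = 47300 J.
Q = ΔU + W = nCpΔT = 60500 J.
Net over both steps: W = -2960 J, Q = 60500 J, ΔU = 63500 J.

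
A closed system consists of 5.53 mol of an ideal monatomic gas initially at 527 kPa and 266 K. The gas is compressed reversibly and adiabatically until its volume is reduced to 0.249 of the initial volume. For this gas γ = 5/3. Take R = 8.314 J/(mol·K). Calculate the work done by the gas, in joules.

V₁ = nRT₁/P₁ = 5.53×8.314×266/527 = 23.2 L.
Adiabatic: TV^(γ−1) = const ⇒ T₂ = 266×(4.02)^0.667 = 672 K; PV^γ = const ⇒ P₂ = 5350 kPa.
ΔU = nCvΔT = 5.53×12.5×(672−266) = 28000 J.
Q = 0 for an adiabatic process, so W = −ΔU = -28000 J.

-28000 J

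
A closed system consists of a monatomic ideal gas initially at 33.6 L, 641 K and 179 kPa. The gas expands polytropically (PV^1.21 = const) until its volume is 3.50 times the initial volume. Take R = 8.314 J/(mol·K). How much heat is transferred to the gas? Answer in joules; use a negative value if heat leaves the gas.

n = P₁V₁/(RT₁) = 179×33.6/(8.314×641) = 1.13 mol.
Polytropic n=1.21: T₂ = T₁(V₁/V₂)^(n−1) = 641×(0.286)^0.21 = 493 K; P₂ = P₁(V₁/V₂)^n = 39.3 kPa.
W = (P₁V₁−P₂V₂)/(n−1) = (179×33.6−39.3×118)/0.21 = 6620 J.
ΔU = nCvΔT = 1.13×12.5×(493−641) = -2090 J.
Q = ΔU + W = 4540 J.

4540 J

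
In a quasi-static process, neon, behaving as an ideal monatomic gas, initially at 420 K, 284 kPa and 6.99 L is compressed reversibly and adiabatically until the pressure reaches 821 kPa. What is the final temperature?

Adiabatic: T₂/T₁ = (P₂/P₁)^((γ−1)/γ) ⇒ T₂ = 420×(2.89)^0.400 = 642 K; V₂ = 3.70 L.

642 K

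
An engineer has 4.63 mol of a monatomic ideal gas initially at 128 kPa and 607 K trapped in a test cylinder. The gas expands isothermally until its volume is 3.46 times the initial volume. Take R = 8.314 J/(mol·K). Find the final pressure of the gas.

37.0 kPa

V₁ = nRT₁/P₁ = 4.63×8.314×607/128 = 183 L.
Isothermal: T stays 607 K; PV = const ⇒ V₂ = 632 L, P₂ = 37.0 kPa.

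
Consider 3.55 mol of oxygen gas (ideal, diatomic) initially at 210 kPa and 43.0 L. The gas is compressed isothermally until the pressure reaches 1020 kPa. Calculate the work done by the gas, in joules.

-14300 J

T₁ = P₁V₁/(nR) = 210×43.0/(3.55×8.314) = 306 K.
Isothermal: T stays 306 K; PV = const ⇒ V₂ = 8.85 L, P₂ = 1020 kPa.
W = nRT ln(V₂/V₁) = 3.55×8.314×306×ln(0.206) = -14300 J.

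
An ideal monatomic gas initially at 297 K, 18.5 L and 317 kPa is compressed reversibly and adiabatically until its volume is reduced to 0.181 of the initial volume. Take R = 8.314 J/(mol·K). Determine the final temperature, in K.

928 K

Adiabatic: TV^(γ−1) = const ⇒ T₂ = 297×(5.52)^0.667 = 928 K; PV^γ = const ⇒ P₂ = 5470 kPa.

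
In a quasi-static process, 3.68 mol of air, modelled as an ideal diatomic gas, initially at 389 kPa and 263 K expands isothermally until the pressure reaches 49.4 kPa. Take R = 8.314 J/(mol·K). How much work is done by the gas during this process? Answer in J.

16600 J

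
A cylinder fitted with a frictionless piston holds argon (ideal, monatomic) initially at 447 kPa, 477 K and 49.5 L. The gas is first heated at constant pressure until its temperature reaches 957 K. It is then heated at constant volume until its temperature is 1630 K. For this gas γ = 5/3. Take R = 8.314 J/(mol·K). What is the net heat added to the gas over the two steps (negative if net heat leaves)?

102000 J

n = P₁V₁/(RT₁) = 447×49.5/(8.314×477) = 5.58 mol.
Step 1 — Isobaric: P stays 447 kPa; V/T = const ⇒ T₂ = 957 K, V₂ = 99.3 L.
W = PΔV = 447×(99.3−49.5) kPa·L = 22300 J.
ΔU = nCvΔT = 5.58×12.5×(957−477) = 33400 J.
Q = ΔU + W = nCpΔT = 55700 J.
State after step 1: P = 447 kPa, V = 99.3 L, T = 957 K.
Step 2 — Isochoric: V stays 99.3 L; P/T = const ⇒ T₂ = 1630 K, P₂ = 761 kPa.
W = 0 (no volume change).
ΔU = nCvΔT = 5.58×12.5×(1630−957) = 46800 J.
Q = ΔU = 46800 J.
Net over both steps: W = 22300 J, Q = 102000 J, ΔU = 80200 J.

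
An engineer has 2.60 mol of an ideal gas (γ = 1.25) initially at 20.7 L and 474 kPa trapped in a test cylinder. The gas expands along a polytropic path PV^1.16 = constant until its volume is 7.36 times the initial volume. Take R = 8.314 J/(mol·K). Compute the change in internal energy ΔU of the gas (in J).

T₁ = P₁V₁/(nR) = 474×20.7/(2.60×8.314) = 454 K.
Polytropic n=1.16: T₂ = T₁(V₁/V₂)^(n−1) = 454×(0.136)^0.16 = 330 K; P₂ = P₁(V₁/V₂)^n = 46.8 kPa.
For an ideal gas ΔU = nCvΔT with Cv = R/(γ−1) = 33.3 J/(mol·K).
ΔU = 2.60×33.3×(330−454) = -10700 J.

-10700 J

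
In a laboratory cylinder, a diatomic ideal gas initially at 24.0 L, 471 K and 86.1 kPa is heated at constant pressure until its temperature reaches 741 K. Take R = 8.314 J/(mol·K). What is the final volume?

37.8 L

Isobaric: P stays 86.1 kPa; V/T = const ⇒ T₂ = 741 K, V₂ = 37.8 L.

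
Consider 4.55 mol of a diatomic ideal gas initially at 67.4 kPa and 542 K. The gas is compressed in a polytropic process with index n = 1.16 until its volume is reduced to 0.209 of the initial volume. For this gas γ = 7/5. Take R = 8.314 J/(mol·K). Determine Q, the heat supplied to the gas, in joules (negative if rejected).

V₁ = nRT₁/P₁ = 4.55×8.314×542/67.4 = 304 L.
Polytropic n=1.16: T₂ = T₁(V₁/V₂)^(n−1) = 542×(4.78)^0.16 = 696 K; P₂ = P₁(V₁/V₂)^n = 414 kPa.
W = (P₁V₁−P₂V₂)/(n−1) = (67.4×304−414×63.6)/0.16 = -36500 J.
ΔU = nCvΔT = 4.55×20.8×(696−542) = 14600 J.
Q = ΔU + W = -21900 J.

-21900 J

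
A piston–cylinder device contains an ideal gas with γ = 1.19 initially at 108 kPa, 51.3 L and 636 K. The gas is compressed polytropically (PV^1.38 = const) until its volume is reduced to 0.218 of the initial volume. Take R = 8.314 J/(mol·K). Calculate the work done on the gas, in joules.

11400 J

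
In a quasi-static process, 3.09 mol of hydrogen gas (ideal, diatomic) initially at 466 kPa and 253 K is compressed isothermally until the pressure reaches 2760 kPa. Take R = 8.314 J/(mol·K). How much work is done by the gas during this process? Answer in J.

-11600 J

V₁ = nRT₁/P₁ = 3.09×8.314×253/466 = 13.9 L.
Isothermal: T stays 253 K; PV = const ⇒ V₂ = 2.35 L, P₂ = 2760 kPa.
W = nRT ln(V₂/V₁) = 3.09×8.314×253×ln(0.169) = -11600 J.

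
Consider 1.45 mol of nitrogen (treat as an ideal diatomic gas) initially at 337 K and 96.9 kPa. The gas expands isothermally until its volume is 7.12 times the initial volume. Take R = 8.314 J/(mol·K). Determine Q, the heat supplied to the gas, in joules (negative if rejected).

7970 J

V₁ = nRT₁/P₁ = 1.45×8.314×337/96.9 = 41.9 L.
Isothermal: T stays 337 K; PV = const ⇒ V₂ = 299 L, P₂ = 13.6 kPa.
ΔU = 0 (ideal gas, T constant).
W = nRT ln(V₂/V₁) = 1.45×8.314×337×ln(7.12) = 7970 J.
Q = ΔU + W = 7970 J.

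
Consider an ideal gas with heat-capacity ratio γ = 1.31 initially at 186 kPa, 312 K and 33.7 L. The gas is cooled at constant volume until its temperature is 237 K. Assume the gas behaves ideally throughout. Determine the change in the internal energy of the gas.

n = P₁V₁/(RT₁) = 186×33.7/(8.314×312) = 2.42 mol.
Isochoric: V stays 33.7 L; P/T = const ⇒ T₂ = 237 K, P₂ = 141 kPa.
For an ideal gas ΔU = nCvΔT with Cv = R/(γ−1) = 26.8 J/(mol·K).
ΔU = 2.42×26.8×(237−312) = -4860 J.

-4860 J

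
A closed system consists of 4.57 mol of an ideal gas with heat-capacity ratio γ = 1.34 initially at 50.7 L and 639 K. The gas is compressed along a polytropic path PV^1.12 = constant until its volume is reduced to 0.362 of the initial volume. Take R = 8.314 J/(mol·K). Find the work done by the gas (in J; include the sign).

P₁ = nRT₁/V₁ = 4.57×8.314×639/50.7 = 479 kPa.
Polytropic n=1.12: T₂ = T₁(V₁/V₂)^(n−1) = 639×(2.76)^0.12 = 722 K; P₂ = P₁(V₁/V₂)^n = 1490 kPa.
W = (P₁V₁−P₂V₂)/(n−1) = (479×50.7−1490×18.4)/0.12 = -26200 J.

-26200 J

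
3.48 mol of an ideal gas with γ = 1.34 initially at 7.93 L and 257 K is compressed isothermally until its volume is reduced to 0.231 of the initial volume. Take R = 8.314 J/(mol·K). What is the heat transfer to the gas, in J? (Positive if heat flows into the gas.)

P₁ = nRT₁/V₁ = 3.48×8.314×257/7.93 = 938 kPa.
Isothermal: T stays 257 K; PV = const ⇒ V₂ = 1.83 L, P₂ = 4060 kPa.
ΔU = 0 (ideal gas, T constant).
W = nRT ln(V₂/V₁) = 3.48×8.314×257×ln(0.231) = -10900 J.
Q = ΔU + W = -10900 J.

-10900 J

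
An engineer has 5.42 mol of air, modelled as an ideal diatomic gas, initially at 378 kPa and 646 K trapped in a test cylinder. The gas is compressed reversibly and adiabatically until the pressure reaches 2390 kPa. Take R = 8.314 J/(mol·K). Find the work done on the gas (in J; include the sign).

V₁ = nRT₁/P₁ = 5.42×8.314×646/378 = 77.0 L.
Adiabatic: T₂/T₁ = (P₂/P₁)^((γ−1)/γ) ⇒ T₂ = 646×(6.32)^0.286 = 1090 K; V₂ = 20.6 L.
ΔU = nCvΔT = 5.42×20.8×(1090−646) = 50500 J.
Q = 0 for an adiabatic process, so W = −ΔU = -50500 J.
Work done on the gas = −W_by = 50500 J.

50500 J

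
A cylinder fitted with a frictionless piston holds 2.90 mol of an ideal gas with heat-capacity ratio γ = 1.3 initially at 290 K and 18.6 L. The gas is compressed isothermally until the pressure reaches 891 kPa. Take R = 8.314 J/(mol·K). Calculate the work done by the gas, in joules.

P₁ = nRT₁/V₁ = 2.90×8.314×290/18.6 = 376 kPa.
Isothermal: T stays 290 K; PV = const ⇒ V₂ = 7.85 L, P₂ = 891 kPa.
W = nRT ln(V₂/V₁) = 2.90×8.314×290×ln(0.422) = -6030 J.

-6030 J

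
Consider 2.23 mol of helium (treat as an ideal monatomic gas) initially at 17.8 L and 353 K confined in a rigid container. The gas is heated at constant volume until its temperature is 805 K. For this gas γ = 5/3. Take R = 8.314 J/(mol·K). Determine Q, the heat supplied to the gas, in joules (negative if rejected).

P₁ = nRT₁/V₁ = 2.23×8.314×353/17.8 = 368 kPa.
Isochoric: V stays 17.8 L; P/T = const ⇒ T₂ = 805 K, P₂ = 838 kPa.
W = 0 (no volume change).
ΔU = nCvΔT = 2.23×12.5×(805−353) = 12600 J.
Q = ΔU = 12600 J.

12600 J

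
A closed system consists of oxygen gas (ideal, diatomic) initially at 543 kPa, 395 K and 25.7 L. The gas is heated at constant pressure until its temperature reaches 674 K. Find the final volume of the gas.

43.9 L

Isobaric: P stays 543 kPa; V/T = const ⇒ T₂ = 674 K, V₂ = 43.9 L.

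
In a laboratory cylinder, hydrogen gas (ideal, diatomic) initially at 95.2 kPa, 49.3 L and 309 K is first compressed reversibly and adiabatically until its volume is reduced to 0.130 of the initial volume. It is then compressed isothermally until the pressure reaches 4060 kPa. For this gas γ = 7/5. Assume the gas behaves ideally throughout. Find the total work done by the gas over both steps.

-24300 J

n = P₁V₁/(RT₁) = 95.2×49.3/(8.314×309) = 1.83 mol.
Step 1 — Adiabatic: TV^(γ−1) = const ⇒ T₂ = 309×(7.69)^0.400 = 699 K; PV^γ = const ⇒ P₂ = 1660 kPa.
ΔU = nCvΔT = 1.83×20.8×(699−309) = 14800 J.
Q = 0 for an adiabatic process, so W = −ΔU = -14800 J.
State after step 1: P = 1660 kPa, V = 6.41 L, T = 699 K.
Step 2 — Isothermal: T stays 699 K; PV = const ⇒ V₂ = 2.61 L, P₂ = 4060 kPa.
ΔU = 0 (ideal gas, T constant).
W = nRT ln(V₂/V₁) = 1.83×8.314×699×ln(0.408) = -9520 J.
Q = ΔU + W = -9520 J.
Net over both steps: W = -24300 J, Q = -9520 J, ΔU = 14800 J.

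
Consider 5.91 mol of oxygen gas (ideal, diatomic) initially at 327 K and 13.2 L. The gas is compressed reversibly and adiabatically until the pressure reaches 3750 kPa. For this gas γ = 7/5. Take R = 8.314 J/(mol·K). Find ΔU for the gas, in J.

P₁ = nRT₁/V₁ = 5.91×8.314×327/13.2 = 1220 kPa.
Adiabatic: T₂/T₁ = (P₂/P₁)^((γ−1)/γ) ⇒ T₂ = 327×(3.08)^0.286 = 451 K; V₂ = 5.91 L.
For an ideal gas ΔU = nCvΔT with Cv = (5/2)R = 20.8 J/(mol·K).
ΔU = 5.91×20.8×(451−327) = 15200 J.

15200 J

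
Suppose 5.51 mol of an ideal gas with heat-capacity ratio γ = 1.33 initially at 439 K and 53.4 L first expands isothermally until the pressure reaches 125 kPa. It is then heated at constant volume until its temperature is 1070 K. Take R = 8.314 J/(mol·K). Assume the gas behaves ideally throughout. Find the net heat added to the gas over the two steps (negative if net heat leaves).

110000 J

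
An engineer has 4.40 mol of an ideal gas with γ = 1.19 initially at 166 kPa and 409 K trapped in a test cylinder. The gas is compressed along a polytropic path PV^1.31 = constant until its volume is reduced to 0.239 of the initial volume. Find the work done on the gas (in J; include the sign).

V₁ = nRT₁/P₁ = 4.40×8.314×409/166 = 90.1 L.
Polytropic n=1.31: T₂ = T₁(V₁/V₂)^(n−1) = 409×(4.18)^0.31 = 637 K; P₂ = P₁(V₁/V₂)^n = 1080 kPa.
W = (P₁V₁−P₂V₂)/(n−1) = (166×90.1−1080×21.5)/0.31 = -27000 J.
Work done on the gas = −W_by = 27000 J.

27000 J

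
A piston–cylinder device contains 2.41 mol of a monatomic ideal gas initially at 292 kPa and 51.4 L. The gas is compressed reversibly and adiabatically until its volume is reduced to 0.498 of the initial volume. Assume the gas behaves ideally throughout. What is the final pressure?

933 kPa

T₁ = P₁V₁/(nR) = 292×51.4/(2.41×8.314) = 749 K.
Adiabatic: TV^(γ−1) = const ⇒ T₂ = 749×(2.01)^0.667 = 1190 K; PV^γ = const ⇒ P₂ = 933 kPa.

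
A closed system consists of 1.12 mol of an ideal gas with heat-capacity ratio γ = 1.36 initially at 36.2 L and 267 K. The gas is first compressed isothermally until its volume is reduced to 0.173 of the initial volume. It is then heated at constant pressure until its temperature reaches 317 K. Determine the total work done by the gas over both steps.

P₁ = nRT₁/V₁ = 1.12×8.314×267/36.2 = 68.7 kPa.
Step 1 — Isothermal: T stays 267 K; PV = const ⇒ V₂ = 6.26 L, P₂ = 397 kPa.
ΔU = 0 (ideal gas, T constant).
W = nRT ln(V₂/V₁) = 1.12×8.314×267×ln(0.173) = -4360 J.
Q = ΔU + W = -4360 J.
State after step 1: P = 397 kPa, V = 6.26 L, T = 267 K.
Step 2 — Isobaric: P stays 397 kPa; V/T = const ⇒ T₂ = 317 K, V₂ = 7.44 L.
W = PΔV = 397×(7.44−6.26) kPa·L = 466 J.
ΔU = nCvΔT = 1.12×23.1×(317−267) = 1290 J.
Q = ΔU + W = nCpΔT = 1760 J.
Net over both steps: W = -3900 J, Q = -2600 J, ΔU = 1290 J.

-3900 J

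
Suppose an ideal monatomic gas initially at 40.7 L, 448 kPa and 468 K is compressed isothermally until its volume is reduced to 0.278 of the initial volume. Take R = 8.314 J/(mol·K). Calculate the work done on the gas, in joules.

23300 J

n = P₁V₁/(RT₁) = 448×40.7/(8.314×468) = 4.69 mol.
Isothermal: T stays 468 K; PV = const ⇒ V₂ = 11.3 L, P₂ = 1610 kPa.
W = nRT ln(V₂/V₁) = 4.69×8.314×468×ln(0.278) = -23300 J.
Work done on the gas = −W_by = 23300 J.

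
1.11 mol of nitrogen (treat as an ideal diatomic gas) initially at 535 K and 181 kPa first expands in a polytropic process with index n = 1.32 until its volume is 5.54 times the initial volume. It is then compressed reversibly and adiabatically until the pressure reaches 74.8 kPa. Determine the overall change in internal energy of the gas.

-1770 J

V₁ = nRT₁/P₁ = 1.11×8.314×535/181 = 27.3 L.
Step 1 — Polytropic n=1.32: T₂ = T₁(V₁/V₂)^(n−1) = 535×(0.181)^0.32 = 309 K; P₂ = P₁(V₁/V₂)^n = 18.9 kPa.
W = (P₁V₁−P₂V₂)/(n−1) = (181×27.3−18.9×151)/0.32 = 6510 J.
ΔU = nCvΔT = 1.11×20.8×(309−535) = -5210 J.
Q = ΔU + W = 1300 J.
State after step 1: P = 18.9 kPa, V = 151 L, T = 309 K.
Step 2 — Adiabatic: T₂/T₁ = (P₂/P₁)^((γ−1)/γ) ⇒ T₂ = 309×(3.96)^0.286 = 458 K; V₂ = 56.5 L.
ΔU = nCvΔT = 1.11×20.8×(458−309) = 3440 J.
Q = 0 for an adiabatic process, so W = −ΔU = -3440 J.
Net over both steps: W = 3070 J, Q = 1300 J, ΔU = -1770 J.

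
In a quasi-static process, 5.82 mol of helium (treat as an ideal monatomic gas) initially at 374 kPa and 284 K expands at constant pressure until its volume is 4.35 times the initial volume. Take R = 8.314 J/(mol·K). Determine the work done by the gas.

46000 J

V₁ = nRT₁/P₁ = 5.82×8.314×284/374 = 36.7 L.
Isobaric: P stays 374 kPa; V/T = const ⇒ T₂ = 1240 K, V₂ = 160 L.
W = PΔV = 374×(160−36.7) kPa·L = 46000 J.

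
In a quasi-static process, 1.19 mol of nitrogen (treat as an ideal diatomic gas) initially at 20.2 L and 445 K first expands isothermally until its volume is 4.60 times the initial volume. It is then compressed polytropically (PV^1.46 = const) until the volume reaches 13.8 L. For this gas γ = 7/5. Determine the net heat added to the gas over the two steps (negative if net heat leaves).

8730 J

P₁ = nRT₁/V₁ = 1.19×8.314×445/20.2 = 218 kPa.
Step 1 — Isothermal: T stays 445 K; PV = const ⇒ V₂ = 92.9 L, P₂ = 47.4 kPa.
ΔU = 0 (ideal gas, T constant).
W = nRT ln(V₂/V₁) = 1.19×8.314×445×ln(4.60) = 6720 J.
Q = ΔU + W = 6720 J.
State after step 1: P = 47.4 kPa, V = 92.9 L, T = 445 K.
Step 2 — Polytropic n=1.46: T₂ = T₁(V₁/V₂)^(n−1) = 445×(6.73)^0.46 = 1070 K; P₂ = P₁(V₁/V₂)^n = 767 kPa.
W = (P₁V₁−P₂V₂)/(n−1) = (47.4×92.9−767×13.8)/0.46 = -13400 J.
ΔU = nCvΔT = 1.19×20.8×(1070−445) = 15500 J.
Q = ΔU + W = 2020 J.
Net over both steps: W = -6720 J, Q = 8730 J, ΔU = 15500 J.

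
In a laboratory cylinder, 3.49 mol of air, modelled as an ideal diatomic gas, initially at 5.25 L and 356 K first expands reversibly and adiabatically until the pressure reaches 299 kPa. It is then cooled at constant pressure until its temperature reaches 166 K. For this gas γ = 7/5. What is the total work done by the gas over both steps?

P₁ = nRT₁/V₁ = 3.49×8.314×356/5.25 = 1970 kPa.
Step 1 — Adiabatic: T₂/T₁ = (P₂/P₁)^((γ−1)/γ) ⇒ T₂ = 356×(0.152)^0.286 = 208 K; V₂ = 20.2 L.
ΔU = nCvΔT = 3.49×20.8×(208−356) = -10700 J.
Q = 0 for an adiabatic process, so W = −ΔU = 10700 J.
State after step 1: P = 299 kPa, V = 20.2 L, T = 208 K.
Step 2 — Isobaric: P stays 299 kPa; V/T = const ⇒ T₂ = 166 K, V₂ = 16.1 L.
W = PΔV = 299×(16.1−20.2) kPa·L = -1210 J.
ΔU = nCvΔT = 3.49×20.8×(166−208) = -3030 J.
Q = ΔU + W = nCpΔT = -4250 J.
Net over both steps: W = 9540 J, Q = -4250 J, ΔU = -13800 J.

9540 J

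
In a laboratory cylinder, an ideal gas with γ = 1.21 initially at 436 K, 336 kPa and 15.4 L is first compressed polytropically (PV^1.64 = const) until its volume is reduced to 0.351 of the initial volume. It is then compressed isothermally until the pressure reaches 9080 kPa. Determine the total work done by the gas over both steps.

n = P₁V₁/(RT₁) = 336×15.4/(8.314×436) = 1.43 mol.
Step 1 — Polytropic n=1.64: T₂ = T₁(V₁/V₂)^(n−1) = 436×(2.85)^0.64 = 852 K; P₂ = P₁(V₁/V₂)^n = 1870 kPa.
W = (P₁V₁−P₂V₂)/(n−1) = (336×15.4−1870×5.41)/0.64 = -7720 J.
ΔU = nCvΔT = 1.43×39.6×(852−436) = 23500 J.
Q = ΔU + W = 15800 J.
State after step 1: P = 1870 kPa, V = 5.41 L, T = 852 K.
Step 2 — Isothermal: T stays 852 K; PV = const ⇒ V₂ = 1.11 L, P₂ = 9080 kPa.
ΔU = 0 (ideal gas, T constant).
W = nRT ln(V₂/V₁) = 1.43×8.314×852×ln(0.206) = -16000 J.
Q = ΔU + W = -16000 J.
Net over both steps: W = -23700 J, Q = -175 J, ΔU = 23500 J.

-23700 J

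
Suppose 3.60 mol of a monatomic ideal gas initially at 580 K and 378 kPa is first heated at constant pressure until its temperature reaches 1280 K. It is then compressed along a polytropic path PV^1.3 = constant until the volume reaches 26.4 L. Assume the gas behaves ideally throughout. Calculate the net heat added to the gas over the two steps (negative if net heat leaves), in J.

17500 J

V₁ = nRT₁/P₁ = 3.60×8.314×580/378 = 45.9 L.
Step 1 — Isobaric: P stays 378 kPa; V/T = const ⇒ T₂ = 1280 K, V₂ = 101 L.
W = PΔV = 378×(101−45.9) kPa·L = 21000 J.
ΔU = nCvΔT = 3.60×12.5×(1280−580) = 31400 J.
Q = ΔU + W = nCpΔT = 52400 J.
State after step 1: P = 378 kPa, V = 101 L, T = 1280 K.
Step 2 — Polytropic n=1.3: T₂ = T₁(V₁/V₂)^(n−1) = 1280×(3.84)^0.30 = 1920 K; P₂ = P₁(V₁/V₂)^n = 2170 kPa.
W = (P₁V₁−P₂V₂)/(n−1) = (378×101−2170×26.4)/0.30 = -63500 J.
ΔU = nCvΔT = 3.60×12.5×(1920−1280) = 28600 J.
Q = ΔU + W = -34900 J.
Net over both steps: W = -42500 J, Q = 17500 J, ΔU = 60000 J.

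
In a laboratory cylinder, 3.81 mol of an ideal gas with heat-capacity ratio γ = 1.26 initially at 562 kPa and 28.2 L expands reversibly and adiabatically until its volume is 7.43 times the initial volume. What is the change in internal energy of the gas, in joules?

-24800 J

T₁ = P₁V₁/(nR) = 562×28.2/(3.81×8.314) = 500 K.
Adiabatic: TV^(γ−1) = const ⇒ T₂ = 500×(0.135)^0.260 = 297 K; PV^γ = const ⇒ P₂ = 44.9 kPa.
For an ideal gas ΔU = nCvΔT with Cv = R/(γ−1) = 32.0 J/(mol·K).
ΔU = 3.81×32.0×(297−500) = -24800 J.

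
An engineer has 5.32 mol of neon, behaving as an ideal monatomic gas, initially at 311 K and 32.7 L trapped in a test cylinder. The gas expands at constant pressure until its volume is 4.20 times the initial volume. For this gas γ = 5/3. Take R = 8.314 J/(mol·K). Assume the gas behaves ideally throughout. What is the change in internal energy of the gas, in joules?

P₁ = nRT₁/V₁ = 5.32×8.314×311/32.7 = 421 kPa.
Isobaric: P stays 421 kPa; V/T = const ⇒ T₂ = 1310 K, V₂ = 137 L.
For an ideal gas ΔU = nCvΔT with Cv = (3/2)R = 12.5 J/(mol·K).
ΔU = 5.32×12.5×(1310−311) = 66000 J.

66000 J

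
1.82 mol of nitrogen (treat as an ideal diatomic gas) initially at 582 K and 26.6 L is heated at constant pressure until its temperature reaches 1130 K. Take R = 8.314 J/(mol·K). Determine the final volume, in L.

51.6 L

P₁ = nRT₁/V₁ = 1.82×8.314×582/26.6 = 331 kPa.
Isobaric: P stays 331 kPa; V/T = const ⇒ T₂ = 1130 K, V₂ = 51.6 L.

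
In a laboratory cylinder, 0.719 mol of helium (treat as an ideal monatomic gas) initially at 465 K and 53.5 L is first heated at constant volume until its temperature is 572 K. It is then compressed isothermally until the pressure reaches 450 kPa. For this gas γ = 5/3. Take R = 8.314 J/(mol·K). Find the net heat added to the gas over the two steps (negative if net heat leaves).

-5710 J

P₁ = nRT₁/V₁ = 0.719×8.314×465/53.5 = 52.0 kPa.
Step 1 — Isochoric: V stays 53.5 L; P/T = const ⇒ T₂ = 572 K, P₂ = 63.9 kPa.
W = 0 (no volume change).
ΔU = nCvΔT = 0.719×12.5×(572−465) = 959 J.
Q = ΔU = 959 J.
State after step 1: P = 63.9 kPa, V = 53.5 L, T = 572 K.
Step 2 — Isothermal: T stays 572 K; PV = const ⇒ V₂ = 7.60 L, P₂ = 450 kPa.
ΔU = 0 (ideal gas, T constant).
W = nRT ln(V₂/V₁) = 0.719×8.314×572×ln(0.142) = -6670 J.
Q = ΔU + W = -6670 J.
Net over both steps: W = -6670 J, Q = -5710 J, ΔU = 959 J.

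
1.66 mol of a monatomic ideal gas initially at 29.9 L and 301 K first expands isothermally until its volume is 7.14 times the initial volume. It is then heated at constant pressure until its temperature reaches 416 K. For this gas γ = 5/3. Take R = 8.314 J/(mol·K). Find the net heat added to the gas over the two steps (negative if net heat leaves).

12100 J

P₁ = nRT₁/V₁ = 1.66×8.314×301/29.9 = 139 kPa.
Step 1 — Isothermal: T stays 301 K; PV = const ⇒ V₂ = 213 L, P₂ = 19.5 kPa.
ΔU = 0 (ideal gas, T constant).
W = nRT ln(V₂/V₁) = 1.66×8.314×301×ln(7.14) = 8170 J.
Q = ΔU + W = 8170 J.
State after step 1: P = 19.5 kPa, V = 213 L, T = 301 K.
Step 2 — Isobaric: P stays 19.5 kPa; V/T = const ⇒ T₂ = 416 K, V₂ = 295 L.
W = PΔV = 19.5×(295−213) kPa·L = 1590 J.
ΔU = nCvΔT = 1.66×12.5×(416−301) = 2380 J.
Q = ΔU + W = nCpΔT = 3970 J.
Net over both steps: W = 9750 J, Q = 12100 J, ΔU = 2380 J.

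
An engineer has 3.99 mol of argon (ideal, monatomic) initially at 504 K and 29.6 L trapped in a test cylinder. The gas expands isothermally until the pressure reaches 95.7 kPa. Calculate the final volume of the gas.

175 L

P₁ = nRT₁/V₁ = 3.99×8.314×504/29.6 = 565 kPa.
Isothermal: T stays 504 K; PV = const ⇒ V₂ = 175 L, P₂ = 95.7 kPa.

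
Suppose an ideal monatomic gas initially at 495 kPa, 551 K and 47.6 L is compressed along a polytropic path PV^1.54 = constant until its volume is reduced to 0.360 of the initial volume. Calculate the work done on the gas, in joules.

n = P₁V₁/(RT₁) = 495×47.6/(8.314×551) = 5.14 mol.
Polytropic n=1.54: T₂ = T₁(V₁/V₂)^(n−1) = 551×(2.78)^0.54 = 957 K; P₂ = P₁(V₁/V₂)^n = 2390 kPa.
W = (P₁V₁−P₂V₂)/(n−1) = (495×47.6−2390×17.1)/0.54 = -32100 J.
Work done on the gas = −W_by = 32100 J.

32100 J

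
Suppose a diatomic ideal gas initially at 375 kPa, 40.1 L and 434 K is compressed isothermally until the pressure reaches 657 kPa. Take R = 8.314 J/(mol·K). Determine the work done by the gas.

-8430 J

n = P₁V₁/(RT₁) = 375×40.1/(8.314×434) = 4.17 mol.
Isothermal: T stays 434 K; PV = const ⇒ V₂ = 22.9 L, P₂ = 657 kPa.
W = nRT ln(V₂/V₁) = 4.17×8.314×434×ln(0.571) = -8430 J.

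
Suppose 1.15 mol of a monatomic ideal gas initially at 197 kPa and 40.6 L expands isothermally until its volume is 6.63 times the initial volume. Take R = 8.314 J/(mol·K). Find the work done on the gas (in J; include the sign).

T₁ = P₁V₁/(nR) = 197×40.6/(1.15×8.314) = 837 K.
Isothermal: T stays 837 K; PV = const ⇒ V₂ = 269 L, P₂ = 29.7 kPa.
W = nRT ln(V₂/V₁) = 1.15×8.314×837×ln(6.63) = 15100 J.
Work done on the gas = −W_by = -15100 J.

-15100 J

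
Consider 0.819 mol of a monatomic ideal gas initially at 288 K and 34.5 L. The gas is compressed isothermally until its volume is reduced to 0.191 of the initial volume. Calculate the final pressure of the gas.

P₁ = nRT₁/V₁ = 0.819×8.314×288/34.5 = 56.8 kPa.
Isothermal: T stays 288 K; PV = const ⇒ V₂ = 6.59 L, P₂ = 298 kPa.

298 kPa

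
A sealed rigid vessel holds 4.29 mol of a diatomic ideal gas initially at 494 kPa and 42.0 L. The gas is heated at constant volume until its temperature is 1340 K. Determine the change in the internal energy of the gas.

67600 J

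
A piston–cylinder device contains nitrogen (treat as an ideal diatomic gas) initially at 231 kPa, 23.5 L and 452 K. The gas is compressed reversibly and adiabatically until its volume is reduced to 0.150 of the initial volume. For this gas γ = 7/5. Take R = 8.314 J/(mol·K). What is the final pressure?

3290 kPa

Adiabatic: TV^(γ−1) = const ⇒ T₂ = 452×(6.67)^0.400 = 965 K; PV^γ = const ⇒ P₂ = 3290 kPa.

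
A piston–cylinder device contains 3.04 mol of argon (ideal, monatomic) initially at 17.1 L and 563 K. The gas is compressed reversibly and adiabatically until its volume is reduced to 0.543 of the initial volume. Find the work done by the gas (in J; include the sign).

P₁ = nRT₁/V₁ = 3.04×8.314×563/17.1 = 832 kPa.
Adiabatic: TV^(γ−1) = const ⇒ T₂ = 563×(1.84)^0.667 = 846 K; PV^γ = const ⇒ P₂ = 2300 kPa.
ΔU = nCvΔT = 3.04×12.5×(846−563) = 10700 J.
Q = 0 for an adiabatic process, so W = −ΔU = -10700 J.

-10700 J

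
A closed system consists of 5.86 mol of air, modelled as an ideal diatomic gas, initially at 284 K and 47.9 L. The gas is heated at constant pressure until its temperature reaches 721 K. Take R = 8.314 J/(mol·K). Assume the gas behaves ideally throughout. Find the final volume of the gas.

P₁ = nRT₁/V₁ = 5.86×8.314×284/47.9 = 289 kPa.
Isobaric: P stays 289 kPa; V/T = const ⇒ T₂ = 721 K, V₂ = 122 L.

122 L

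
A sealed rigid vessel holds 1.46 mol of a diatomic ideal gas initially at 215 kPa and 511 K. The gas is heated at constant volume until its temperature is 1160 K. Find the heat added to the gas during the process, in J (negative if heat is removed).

V₁ = nRT₁/P₁ = 1.46×8.314×511/215 = 28.8 L.
Isochoric: V stays 28.8 L; P/T = const ⇒ T₂ = 1160 K, P₂ = 488 kPa.
W = 0 (no volume change).
ΔU = nCvΔT = 1.46×20.8×(1160−511) = 19700 J.
Q = ΔU = 19700 J.

19700 J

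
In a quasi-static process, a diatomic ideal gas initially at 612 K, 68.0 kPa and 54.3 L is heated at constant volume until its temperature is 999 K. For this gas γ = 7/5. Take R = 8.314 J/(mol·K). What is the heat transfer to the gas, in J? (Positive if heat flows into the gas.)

5840 J

n = P₁V₁/(RT₁) = 68.0×54.3/(8.314×612) = 0.726 mol.
Isochoric: V stays 54.3 L; P/T = const ⇒ T₂ = 999 K, P₂ = 111 kPa.
W = 0 (no volume change).
ΔU = nCvΔT = 0.726×20.8×(999−612) = 5840 J.
Q = ΔU = 5840 J.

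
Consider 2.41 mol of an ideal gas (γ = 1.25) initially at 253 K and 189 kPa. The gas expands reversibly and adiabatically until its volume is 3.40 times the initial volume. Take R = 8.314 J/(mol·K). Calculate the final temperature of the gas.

V₁ = nRT₁/P₁ = 2.41×8.314×253/189 = 26.8 L.
Adiabatic: TV^(γ−1) = const ⇒ T₂ = 253×(0.294)^0.250 = 186 K; PV^γ = const ⇒ P₂ = 40.9 kPa.

186 K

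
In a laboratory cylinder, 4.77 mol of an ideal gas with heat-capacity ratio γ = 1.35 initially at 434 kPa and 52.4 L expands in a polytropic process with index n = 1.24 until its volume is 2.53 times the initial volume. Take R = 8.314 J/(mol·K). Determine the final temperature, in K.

T₁ = P₁V₁/(nR) = 434×52.4/(4.77×8.314) = 573 K.
Polytropic n=1.24: T₂ = T₁(V₁/V₂)^(n−1) = 573×(0.395)^0.24 = 459 K; P₂ = P₁(V₁/V₂)^n = 137 kPa.

459 K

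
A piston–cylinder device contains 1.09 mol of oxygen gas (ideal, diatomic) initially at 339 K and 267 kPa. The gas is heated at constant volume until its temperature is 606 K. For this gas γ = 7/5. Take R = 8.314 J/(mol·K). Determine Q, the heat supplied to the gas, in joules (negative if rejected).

6050 J

V₁ = nRT₁/P₁ = 1.09×8.314×339/267 = 11.5 L.
Isochoric: V stays 11.5 L; P/T = const ⇒ T₂ = 606 K, P₂ = 477 kPa.
W = 0 (no volume change).
ΔU = nCvΔT = 1.09×20.8×(606−339) = 6050 J.
Q = ΔU = 6050 J.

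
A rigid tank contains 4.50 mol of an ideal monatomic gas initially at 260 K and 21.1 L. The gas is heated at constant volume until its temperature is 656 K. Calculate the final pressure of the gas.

P₁ = nRT₁/V₁ = 4.50×8.314×260/21.1 = 461 kPa.
Isochoric: V stays 21.1 L; P/T = const ⇒ T₂ = 656 K, P₂ = 1160 kPa.

1160 kPa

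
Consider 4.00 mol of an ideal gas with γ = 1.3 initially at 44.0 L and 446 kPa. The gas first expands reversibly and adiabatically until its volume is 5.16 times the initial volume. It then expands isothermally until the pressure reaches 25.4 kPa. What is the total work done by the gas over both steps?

T₁ = P₁V₁/(nR) = 446×44.0/(4.00×8.314) = 590 K.
Step 1 — Adiabatic: TV^(γ−1) = const ⇒ T₂ = 590×(0.194)^0.300 = 361 K; PV^γ = const ⇒ P₂ = 52.8 kPa.
ΔU = nCvΔT = 4.00×27.7×(361−590) = -25400 J.
Q = 0 for an adiabatic process, so W = −ΔU = 25400 J.
State after step 1: P = 52.8 kPa, V = 227 L, T = 361 K.
Step 2 — Isothermal: T stays 361 K; PV = const ⇒ V₂ = 472 L, P₂ = 25.4 kPa.
ΔU = 0 (ideal gas, T constant).
W = nRT ln(V₂/V₁) = 4.00×8.314×361×ln(2.08) = 8780 J.
Q = ΔU + W = 8780 J.
Net over both steps: W = 34200 J, Q = 8780 J, ΔU = -25400 J.

34200 J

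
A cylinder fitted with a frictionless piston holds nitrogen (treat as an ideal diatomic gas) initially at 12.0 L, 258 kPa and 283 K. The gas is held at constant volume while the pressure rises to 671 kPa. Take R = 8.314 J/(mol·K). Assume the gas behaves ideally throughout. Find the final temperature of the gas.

736 K

Isochoric: V stays 12.0 L; P/T = const ⇒ T₂ = 736 K, P₂ = 671 kPa.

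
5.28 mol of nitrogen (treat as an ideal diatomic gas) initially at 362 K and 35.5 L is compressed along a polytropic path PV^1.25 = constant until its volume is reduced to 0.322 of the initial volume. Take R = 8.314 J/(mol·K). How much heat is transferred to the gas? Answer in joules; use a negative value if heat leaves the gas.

-7810 J

P₁ = nRT₁/V₁ = 5.28×8.314×362/35.5 = 448 kPa.
Polytropic n=1.25: T₂ = T₁(V₁/V₂)^(n−1) = 362×(3.11)^0.25 = 481 K; P₂ = P₁(V₁/V₂)^n = 1850 kPa.
W = (P₁V₁−P₂V₂)/(n−1) = (448×35.5−1850×11.4)/0.25 = -20800 J.
ΔU = nCvΔT = 5.28×20.8×(481−362) = 13000 J.
Q = ΔU + W = -7810 J.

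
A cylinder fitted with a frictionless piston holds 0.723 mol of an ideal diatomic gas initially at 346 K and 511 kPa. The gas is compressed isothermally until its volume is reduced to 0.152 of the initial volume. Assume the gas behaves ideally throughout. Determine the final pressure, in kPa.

V₁ = nRT₁/P₁ = 0.723×8.314×346/511 = 4.07 L.
Isothermal: T stays 346 K; PV = const ⇒ V₂ = 0.619 L, P₂ = 3360 kPa.

3360 kPa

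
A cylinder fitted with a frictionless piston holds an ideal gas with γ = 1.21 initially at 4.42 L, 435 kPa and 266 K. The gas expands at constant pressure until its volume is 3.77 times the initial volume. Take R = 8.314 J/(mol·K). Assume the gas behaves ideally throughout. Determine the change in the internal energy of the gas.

n = P₁V₁/(RT₁) = 435×4.42/(8.314×266) = 0.869 mol.
Isobaric: P stays 435 kPa; V/T = const ⇒ T₂ = 1000 K, V₂ = 16.7 L.
For an ideal gas ΔU = nCvΔT with Cv = R/(γ−1) = 39.6 J/(mol·K).
ΔU = 0.869×39.6×(1000−266) = 25400 J.

25400 J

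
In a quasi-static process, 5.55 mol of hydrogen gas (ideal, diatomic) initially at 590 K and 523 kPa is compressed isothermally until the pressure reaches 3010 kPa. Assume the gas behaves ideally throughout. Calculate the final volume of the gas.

9.04 L

V₁ = nRT₁/P₁ = 5.55×8.314×590/523 = 52.1 L.
Isothermal: T stays 590 K; PV = const ⇒ V₂ = 9.04 L, P₂ = 3010 kPa.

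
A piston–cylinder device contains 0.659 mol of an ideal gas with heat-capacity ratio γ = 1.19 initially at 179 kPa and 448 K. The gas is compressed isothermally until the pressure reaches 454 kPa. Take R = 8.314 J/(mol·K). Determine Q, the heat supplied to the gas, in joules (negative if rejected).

V₁ = nRT₁/P₁ = 0.659×8.314×448/179 = 13.7 L.
Isothermal: T stays 448 K; PV = const ⇒ V₂ = 5.41 L, P₂ = 454 kPa.
ΔU = 0 (ideal gas, T constant).
W = nRT ln(V₂/V₁) = 0.659×8.314×448×ln(0.394) = -2280 J.
Q = ΔU + W = -2280 J.

-2280 J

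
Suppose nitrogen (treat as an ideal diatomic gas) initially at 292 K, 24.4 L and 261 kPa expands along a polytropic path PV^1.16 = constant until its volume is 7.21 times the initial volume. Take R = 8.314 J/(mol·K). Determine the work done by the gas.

n = P₁V₁/(RT₁) = 261×24.4/(8.314×292) = 2.62 mol.
Polytropic n=1.16: T₂ = T₁(V₁/V₂)^(n−1) = 292×(0.139)^0.16 = 213 K; P₂ = P₁(V₁/V₂)^n = 26.4 kPa.
W = (P₁V₁−P₂V₂)/(n−1) = (261×24.4−26.4×176)/0.16 = 10800 J.

10800 J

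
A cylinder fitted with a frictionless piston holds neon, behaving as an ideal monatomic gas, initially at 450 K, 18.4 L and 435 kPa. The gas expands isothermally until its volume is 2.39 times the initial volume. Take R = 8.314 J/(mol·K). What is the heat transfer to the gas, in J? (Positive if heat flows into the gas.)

n = P₁V₁/(RT₁) = 435×18.4/(8.314×450) = 2.14 mol.
Isothermal: T stays 450 K; PV = const ⇒ V₂ = 44.0 L, P₂ = 182 kPa.
ΔU = 0 (ideal gas, T constant).
W = nRT ln(V₂/V₁) = 2.14×8.314×450×ln(2.39) = 6970 J.
Q = ΔU + W = 6970 J.

6970 J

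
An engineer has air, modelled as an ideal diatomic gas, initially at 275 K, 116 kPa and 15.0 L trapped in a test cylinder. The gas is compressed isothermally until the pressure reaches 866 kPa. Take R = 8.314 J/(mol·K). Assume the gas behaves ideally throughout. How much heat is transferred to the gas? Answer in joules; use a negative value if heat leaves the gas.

n = P₁V₁/(RT₁) = 116×15.0/(8.314×275) = 0.761 mol.
Isothermal: T stays 275 K; PV = const ⇒ V₂ = 2.01 L, P₂ = 866 kPa.
ΔU = 0 (ideal gas, T constant).
W = nRT ln(V₂/V₁) = 0.761×8.314×275×ln(0.134) = -3500 J.
Q = ΔU + W = -3500 J.

-3500 J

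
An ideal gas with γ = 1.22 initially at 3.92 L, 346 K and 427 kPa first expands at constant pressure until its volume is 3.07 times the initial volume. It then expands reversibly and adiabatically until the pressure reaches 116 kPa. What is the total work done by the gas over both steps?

n = P₁V₁/(RT₁) = 427×3.92/(8.314×346) = 0.582 mol.
Step 1 — Isobaric: P stays 427 kPa; V/T = const ⇒ T₂ = 1060 K, V₂ = 12.0 L.
W = PΔV = 427×(12.0−3.92) kPa·L = 3460 J.
ΔU = nCvΔT = 0.582×37.8×(1060−346) = 15700 J.
Q = ΔU + W = nCpΔT = 19200 J.
State after step 1: P = 427 kPa, V = 12.0 L, T = 1060 K.
Step 2 — Adiabatic: T₂/T₁ = (P₂/P₁)^((γ−1)/γ) ⇒ T₂ = 1060×(0.272)^0.180 = 840 K; V₂ = 35.0 L.
ΔU = nCvΔT = 0.582×37.8×(840−1060) = -4890 J.
Q = 0 for an adiabatic process, so W = −ΔU = 4890 J.
Net over both steps: W = 8360 J, Q = 19200 J, ΔU = 10900 J.

8360 J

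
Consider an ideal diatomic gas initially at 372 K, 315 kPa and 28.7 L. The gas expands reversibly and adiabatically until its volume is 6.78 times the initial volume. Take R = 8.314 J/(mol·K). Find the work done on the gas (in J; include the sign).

n = P₁V₁/(RT₁) = 315×28.7/(8.314×372) = 2.92 mol.
Adiabatic: TV^(γ−1) = const ⇒ T₂ = 372×(0.147)^0.400 = 173 K; PV^γ = const ⇒ P₂ = 21.6 kPa.
ΔU = nCvΔT = 2.92×20.8×(173−372) = -12100 J.
Q = 0 for an adiabatic process, so W = −ΔU = 12100 J.
Work done on the gas = −W_by = -12100 J.

-12100 J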